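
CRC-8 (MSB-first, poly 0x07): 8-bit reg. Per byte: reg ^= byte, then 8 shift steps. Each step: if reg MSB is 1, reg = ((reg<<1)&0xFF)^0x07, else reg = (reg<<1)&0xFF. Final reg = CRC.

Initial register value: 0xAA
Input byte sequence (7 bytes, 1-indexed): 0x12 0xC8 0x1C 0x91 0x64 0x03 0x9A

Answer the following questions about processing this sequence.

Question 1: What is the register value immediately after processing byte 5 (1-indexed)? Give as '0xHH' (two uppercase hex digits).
Answer: 0x55

Derivation:
After byte 1 (0x12): reg=0x21
After byte 2 (0xC8): reg=0x91
After byte 3 (0x1C): reg=0xAA
After byte 4 (0x91): reg=0xA1
After byte 5 (0x64): reg=0x55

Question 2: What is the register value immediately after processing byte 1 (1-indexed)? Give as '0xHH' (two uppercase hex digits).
After byte 1 (0x12): reg=0x21

Answer: 0x21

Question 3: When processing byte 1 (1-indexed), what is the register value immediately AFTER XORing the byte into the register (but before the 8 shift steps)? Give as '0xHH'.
Answer: 0xB8

Derivation:
Register before byte 1: 0xAA
Byte 1: 0x12
0xAA XOR 0x12 = 0xB8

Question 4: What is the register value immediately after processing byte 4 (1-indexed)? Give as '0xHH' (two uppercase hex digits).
After byte 1 (0x12): reg=0x21
After byte 2 (0xC8): reg=0x91
After byte 3 (0x1C): reg=0xAA
After byte 4 (0x91): reg=0xA1

Answer: 0xA1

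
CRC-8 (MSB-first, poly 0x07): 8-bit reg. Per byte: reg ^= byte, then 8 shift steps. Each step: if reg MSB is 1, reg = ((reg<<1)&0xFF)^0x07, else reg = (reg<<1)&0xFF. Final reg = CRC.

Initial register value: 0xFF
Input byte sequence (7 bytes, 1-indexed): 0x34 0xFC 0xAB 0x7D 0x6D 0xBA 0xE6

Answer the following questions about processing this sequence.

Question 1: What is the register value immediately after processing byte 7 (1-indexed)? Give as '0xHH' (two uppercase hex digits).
Answer: 0x32

Derivation:
After byte 1 (0x34): reg=0x7F
After byte 2 (0xFC): reg=0x80
After byte 3 (0xAB): reg=0xD1
After byte 4 (0x7D): reg=0x4D
After byte 5 (0x6D): reg=0xE0
After byte 6 (0xBA): reg=0x81
After byte 7 (0xE6): reg=0x32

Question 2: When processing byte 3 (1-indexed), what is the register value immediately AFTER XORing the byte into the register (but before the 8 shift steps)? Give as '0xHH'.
Register before byte 3: 0x80
Byte 3: 0xAB
0x80 XOR 0xAB = 0x2B

Answer: 0x2B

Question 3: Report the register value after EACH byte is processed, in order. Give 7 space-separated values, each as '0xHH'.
0x7F 0x80 0xD1 0x4D 0xE0 0x81 0x32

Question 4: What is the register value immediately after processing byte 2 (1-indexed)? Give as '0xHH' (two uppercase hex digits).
Answer: 0x80

Derivation:
After byte 1 (0x34): reg=0x7F
After byte 2 (0xFC): reg=0x80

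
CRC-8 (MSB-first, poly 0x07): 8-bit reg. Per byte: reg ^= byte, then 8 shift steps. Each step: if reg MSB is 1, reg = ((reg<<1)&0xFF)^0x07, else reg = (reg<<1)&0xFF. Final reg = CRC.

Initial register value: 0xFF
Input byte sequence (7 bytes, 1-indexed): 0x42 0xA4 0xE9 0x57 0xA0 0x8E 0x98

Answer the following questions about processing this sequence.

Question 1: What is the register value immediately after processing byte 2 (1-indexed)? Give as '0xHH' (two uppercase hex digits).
Answer: 0xD3

Derivation:
After byte 1 (0x42): reg=0x3A
After byte 2 (0xA4): reg=0xD3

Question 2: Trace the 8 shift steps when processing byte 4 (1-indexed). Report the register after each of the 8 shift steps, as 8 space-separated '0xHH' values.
Answer: 0xE5 0xCD 0x9D 0x3D 0x7A 0xF4 0xEF 0xD9

Derivation:
After byte 1 (0x42): reg=0x3A
After byte 2 (0xA4): reg=0xD3
After byte 3 (0xE9): reg=0xA6
Register before byte 4: 0xA6
After XOR with byte 0x57: 0xF1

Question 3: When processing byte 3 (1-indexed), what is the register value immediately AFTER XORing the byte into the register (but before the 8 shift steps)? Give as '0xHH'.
Register before byte 3: 0xD3
Byte 3: 0xE9
0xD3 XOR 0xE9 = 0x3A

Answer: 0x3A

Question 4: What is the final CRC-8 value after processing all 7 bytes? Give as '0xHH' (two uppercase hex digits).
After byte 1 (0x42): reg=0x3A
After byte 2 (0xA4): reg=0xD3
After byte 3 (0xE9): reg=0xA6
After byte 4 (0x57): reg=0xD9
After byte 5 (0xA0): reg=0x68
After byte 6 (0x8E): reg=0xBC
After byte 7 (0x98): reg=0xFC

Answer: 0xFC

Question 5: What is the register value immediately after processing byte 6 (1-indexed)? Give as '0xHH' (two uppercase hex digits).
After byte 1 (0x42): reg=0x3A
After byte 2 (0xA4): reg=0xD3
After byte 3 (0xE9): reg=0xA6
After byte 4 (0x57): reg=0xD9
After byte 5 (0xA0): reg=0x68
After byte 6 (0x8E): reg=0xBC

Answer: 0xBC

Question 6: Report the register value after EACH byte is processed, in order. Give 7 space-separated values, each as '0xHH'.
0x3A 0xD3 0xA6 0xD9 0x68 0xBC 0xFC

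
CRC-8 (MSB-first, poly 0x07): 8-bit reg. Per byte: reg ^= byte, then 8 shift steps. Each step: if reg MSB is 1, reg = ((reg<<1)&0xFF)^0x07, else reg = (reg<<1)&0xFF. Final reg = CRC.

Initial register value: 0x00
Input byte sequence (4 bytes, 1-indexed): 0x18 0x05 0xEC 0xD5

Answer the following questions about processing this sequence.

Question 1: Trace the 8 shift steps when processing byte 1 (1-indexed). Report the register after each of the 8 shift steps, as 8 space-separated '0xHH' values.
Register before byte 1: 0x00
After XOR with byte 0x18: 0x18

Answer: 0x30 0x60 0xC0 0x87 0x09 0x12 0x24 0x48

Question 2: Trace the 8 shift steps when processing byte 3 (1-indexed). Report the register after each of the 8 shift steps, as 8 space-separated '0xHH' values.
Answer: 0x10 0x20 0x40 0x80 0x07 0x0E 0x1C 0x38

Derivation:
After byte 1 (0x18): reg=0x48
After byte 2 (0x05): reg=0xE4
Register before byte 3: 0xE4
After XOR with byte 0xEC: 0x08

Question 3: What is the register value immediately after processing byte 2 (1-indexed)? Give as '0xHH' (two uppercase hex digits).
After byte 1 (0x18): reg=0x48
After byte 2 (0x05): reg=0xE4

Answer: 0xE4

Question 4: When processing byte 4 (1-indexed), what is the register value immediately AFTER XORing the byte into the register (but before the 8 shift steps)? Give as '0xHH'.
Answer: 0xED

Derivation:
Register before byte 4: 0x38
Byte 4: 0xD5
0x38 XOR 0xD5 = 0xED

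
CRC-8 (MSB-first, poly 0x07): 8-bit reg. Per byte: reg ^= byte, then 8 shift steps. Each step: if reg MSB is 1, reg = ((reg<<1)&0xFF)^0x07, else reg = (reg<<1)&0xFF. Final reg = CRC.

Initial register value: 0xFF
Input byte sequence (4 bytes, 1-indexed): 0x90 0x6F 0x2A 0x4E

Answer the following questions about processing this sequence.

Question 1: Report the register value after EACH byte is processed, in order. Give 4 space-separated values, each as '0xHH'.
0x0A 0x3C 0x62 0xC4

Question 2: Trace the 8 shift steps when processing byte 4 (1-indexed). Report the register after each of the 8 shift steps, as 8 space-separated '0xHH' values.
After byte 1 (0x90): reg=0x0A
After byte 2 (0x6F): reg=0x3C
After byte 3 (0x2A): reg=0x62
Register before byte 4: 0x62
After XOR with byte 0x4E: 0x2C

Answer: 0x58 0xB0 0x67 0xCE 0x9B 0x31 0x62 0xC4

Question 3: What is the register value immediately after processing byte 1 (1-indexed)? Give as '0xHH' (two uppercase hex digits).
After byte 1 (0x90): reg=0x0A

Answer: 0x0A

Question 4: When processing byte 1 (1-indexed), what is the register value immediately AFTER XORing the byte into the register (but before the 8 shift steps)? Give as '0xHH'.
Answer: 0x6F

Derivation:
Register before byte 1: 0xFF
Byte 1: 0x90
0xFF XOR 0x90 = 0x6F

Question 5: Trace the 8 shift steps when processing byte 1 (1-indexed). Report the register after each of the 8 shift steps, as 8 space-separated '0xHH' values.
Answer: 0xDE 0xBB 0x71 0xE2 0xC3 0x81 0x05 0x0A

Derivation:
Register before byte 1: 0xFF
After XOR with byte 0x90: 0x6F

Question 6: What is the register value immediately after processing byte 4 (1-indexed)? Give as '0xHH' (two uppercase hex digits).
Answer: 0xC4

Derivation:
After byte 1 (0x90): reg=0x0A
After byte 2 (0x6F): reg=0x3C
After byte 3 (0x2A): reg=0x62
After byte 4 (0x4E): reg=0xC4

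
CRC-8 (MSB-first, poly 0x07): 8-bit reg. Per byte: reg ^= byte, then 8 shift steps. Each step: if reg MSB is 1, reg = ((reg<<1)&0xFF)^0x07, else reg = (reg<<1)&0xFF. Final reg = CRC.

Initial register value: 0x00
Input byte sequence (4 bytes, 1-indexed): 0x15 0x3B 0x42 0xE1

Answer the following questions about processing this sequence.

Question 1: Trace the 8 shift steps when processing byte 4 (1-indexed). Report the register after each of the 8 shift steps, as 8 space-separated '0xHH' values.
After byte 1 (0x15): reg=0x6B
After byte 2 (0x3B): reg=0xB7
After byte 3 (0x42): reg=0xC5
Register before byte 4: 0xC5
After XOR with byte 0xE1: 0x24

Answer: 0x48 0x90 0x27 0x4E 0x9C 0x3F 0x7E 0xFC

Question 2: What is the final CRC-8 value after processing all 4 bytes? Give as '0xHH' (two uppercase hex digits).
Answer: 0xFC

Derivation:
After byte 1 (0x15): reg=0x6B
After byte 2 (0x3B): reg=0xB7
After byte 3 (0x42): reg=0xC5
After byte 4 (0xE1): reg=0xFC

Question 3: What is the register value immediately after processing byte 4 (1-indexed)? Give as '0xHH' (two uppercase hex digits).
Answer: 0xFC

Derivation:
After byte 1 (0x15): reg=0x6B
After byte 2 (0x3B): reg=0xB7
After byte 3 (0x42): reg=0xC5
After byte 4 (0xE1): reg=0xFC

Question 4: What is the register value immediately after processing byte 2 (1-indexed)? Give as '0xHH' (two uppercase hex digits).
Answer: 0xB7

Derivation:
After byte 1 (0x15): reg=0x6B
After byte 2 (0x3B): reg=0xB7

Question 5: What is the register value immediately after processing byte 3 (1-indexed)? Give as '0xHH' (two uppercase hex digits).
Answer: 0xC5

Derivation:
After byte 1 (0x15): reg=0x6B
After byte 2 (0x3B): reg=0xB7
After byte 3 (0x42): reg=0xC5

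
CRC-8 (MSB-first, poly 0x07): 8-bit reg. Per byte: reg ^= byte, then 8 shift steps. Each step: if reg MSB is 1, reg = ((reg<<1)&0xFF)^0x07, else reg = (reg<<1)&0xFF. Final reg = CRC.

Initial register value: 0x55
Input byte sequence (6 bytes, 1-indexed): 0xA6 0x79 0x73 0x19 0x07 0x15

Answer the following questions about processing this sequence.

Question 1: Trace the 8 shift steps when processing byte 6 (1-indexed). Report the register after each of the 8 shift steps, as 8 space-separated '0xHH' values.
After byte 1 (0xA6): reg=0xD7
After byte 2 (0x79): reg=0x43
After byte 3 (0x73): reg=0x90
After byte 4 (0x19): reg=0xB6
After byte 5 (0x07): reg=0x1E
Register before byte 6: 0x1E
After XOR with byte 0x15: 0x0B

Answer: 0x16 0x2C 0x58 0xB0 0x67 0xCE 0x9B 0x31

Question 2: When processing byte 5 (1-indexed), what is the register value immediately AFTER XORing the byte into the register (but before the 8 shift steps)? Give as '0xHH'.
Answer: 0xB1

Derivation:
Register before byte 5: 0xB6
Byte 5: 0x07
0xB6 XOR 0x07 = 0xB1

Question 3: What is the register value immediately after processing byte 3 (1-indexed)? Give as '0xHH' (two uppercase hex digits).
Answer: 0x90

Derivation:
After byte 1 (0xA6): reg=0xD7
After byte 2 (0x79): reg=0x43
After byte 3 (0x73): reg=0x90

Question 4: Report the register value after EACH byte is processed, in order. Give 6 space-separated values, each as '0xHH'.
0xD7 0x43 0x90 0xB6 0x1E 0x31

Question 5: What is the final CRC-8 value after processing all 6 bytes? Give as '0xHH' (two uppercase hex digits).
Answer: 0x31

Derivation:
After byte 1 (0xA6): reg=0xD7
After byte 2 (0x79): reg=0x43
After byte 3 (0x73): reg=0x90
After byte 4 (0x19): reg=0xB6
After byte 5 (0x07): reg=0x1E
After byte 6 (0x15): reg=0x31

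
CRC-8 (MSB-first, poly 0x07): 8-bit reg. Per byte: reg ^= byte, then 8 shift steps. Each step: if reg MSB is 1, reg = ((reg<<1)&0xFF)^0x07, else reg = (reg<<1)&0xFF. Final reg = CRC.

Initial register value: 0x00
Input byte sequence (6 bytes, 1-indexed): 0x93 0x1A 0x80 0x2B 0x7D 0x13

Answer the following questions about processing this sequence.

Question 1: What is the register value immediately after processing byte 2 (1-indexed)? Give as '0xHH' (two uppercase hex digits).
After byte 1 (0x93): reg=0xF0
After byte 2 (0x1A): reg=0x98

Answer: 0x98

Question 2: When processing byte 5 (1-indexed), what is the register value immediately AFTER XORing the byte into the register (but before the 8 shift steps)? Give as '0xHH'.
Register before byte 5: 0x2E
Byte 5: 0x7D
0x2E XOR 0x7D = 0x53

Answer: 0x53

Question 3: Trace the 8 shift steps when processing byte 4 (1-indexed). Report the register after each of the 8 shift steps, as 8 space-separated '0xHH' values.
Answer: 0xC6 0x8B 0x11 0x22 0x44 0x88 0x17 0x2E

Derivation:
After byte 1 (0x93): reg=0xF0
After byte 2 (0x1A): reg=0x98
After byte 3 (0x80): reg=0x48
Register before byte 4: 0x48
After XOR with byte 0x2B: 0x63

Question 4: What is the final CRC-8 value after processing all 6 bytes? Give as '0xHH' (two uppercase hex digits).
Answer: 0x4A

Derivation:
After byte 1 (0x93): reg=0xF0
After byte 2 (0x1A): reg=0x98
After byte 3 (0x80): reg=0x48
After byte 4 (0x2B): reg=0x2E
After byte 5 (0x7D): reg=0xBE
After byte 6 (0x13): reg=0x4A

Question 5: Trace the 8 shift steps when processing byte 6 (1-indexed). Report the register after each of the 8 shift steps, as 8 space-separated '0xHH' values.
After byte 1 (0x93): reg=0xF0
After byte 2 (0x1A): reg=0x98
After byte 3 (0x80): reg=0x48
After byte 4 (0x2B): reg=0x2E
After byte 5 (0x7D): reg=0xBE
Register before byte 6: 0xBE
After XOR with byte 0x13: 0xAD

Answer: 0x5D 0xBA 0x73 0xE6 0xCB 0x91 0x25 0x4A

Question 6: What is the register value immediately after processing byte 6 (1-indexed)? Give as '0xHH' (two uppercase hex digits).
Answer: 0x4A

Derivation:
After byte 1 (0x93): reg=0xF0
After byte 2 (0x1A): reg=0x98
After byte 3 (0x80): reg=0x48
After byte 4 (0x2B): reg=0x2E
After byte 5 (0x7D): reg=0xBE
After byte 6 (0x13): reg=0x4A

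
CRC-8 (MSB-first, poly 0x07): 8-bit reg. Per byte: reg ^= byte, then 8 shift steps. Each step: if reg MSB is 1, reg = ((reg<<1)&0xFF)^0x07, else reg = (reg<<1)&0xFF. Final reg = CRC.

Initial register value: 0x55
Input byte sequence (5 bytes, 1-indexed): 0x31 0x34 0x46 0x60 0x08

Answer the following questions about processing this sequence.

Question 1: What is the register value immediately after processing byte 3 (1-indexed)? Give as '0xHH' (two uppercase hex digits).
Answer: 0x16

Derivation:
After byte 1 (0x31): reg=0x3B
After byte 2 (0x34): reg=0x2D
After byte 3 (0x46): reg=0x16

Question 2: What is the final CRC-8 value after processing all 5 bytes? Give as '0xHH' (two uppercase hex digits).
Answer: 0xE4

Derivation:
After byte 1 (0x31): reg=0x3B
After byte 2 (0x34): reg=0x2D
After byte 3 (0x46): reg=0x16
After byte 4 (0x60): reg=0x45
After byte 5 (0x08): reg=0xE4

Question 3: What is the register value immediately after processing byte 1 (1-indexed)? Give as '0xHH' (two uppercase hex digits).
After byte 1 (0x31): reg=0x3B

Answer: 0x3B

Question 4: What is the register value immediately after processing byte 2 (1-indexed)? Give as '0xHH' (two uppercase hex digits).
Answer: 0x2D

Derivation:
After byte 1 (0x31): reg=0x3B
After byte 2 (0x34): reg=0x2D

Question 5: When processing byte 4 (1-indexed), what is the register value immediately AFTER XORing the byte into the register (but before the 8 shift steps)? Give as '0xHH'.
Answer: 0x76

Derivation:
Register before byte 4: 0x16
Byte 4: 0x60
0x16 XOR 0x60 = 0x76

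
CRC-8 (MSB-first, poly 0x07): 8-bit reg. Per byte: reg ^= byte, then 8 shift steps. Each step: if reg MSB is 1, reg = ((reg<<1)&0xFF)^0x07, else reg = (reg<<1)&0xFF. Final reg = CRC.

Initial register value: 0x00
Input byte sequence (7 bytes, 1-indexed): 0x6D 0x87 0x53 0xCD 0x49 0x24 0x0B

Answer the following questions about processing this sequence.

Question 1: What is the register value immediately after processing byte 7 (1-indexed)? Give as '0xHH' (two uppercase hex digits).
Answer: 0xE8

Derivation:
After byte 1 (0x6D): reg=0x04
After byte 2 (0x87): reg=0x80
After byte 3 (0x53): reg=0x37
After byte 4 (0xCD): reg=0xE8
After byte 5 (0x49): reg=0x6E
After byte 6 (0x24): reg=0xF1
After byte 7 (0x0B): reg=0xE8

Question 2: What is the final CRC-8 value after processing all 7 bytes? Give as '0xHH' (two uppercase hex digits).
After byte 1 (0x6D): reg=0x04
After byte 2 (0x87): reg=0x80
After byte 3 (0x53): reg=0x37
After byte 4 (0xCD): reg=0xE8
After byte 5 (0x49): reg=0x6E
After byte 6 (0x24): reg=0xF1
After byte 7 (0x0B): reg=0xE8

Answer: 0xE8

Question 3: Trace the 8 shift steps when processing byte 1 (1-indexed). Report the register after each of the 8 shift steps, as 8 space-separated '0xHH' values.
Answer: 0xDA 0xB3 0x61 0xC2 0x83 0x01 0x02 0x04

Derivation:
Register before byte 1: 0x00
After XOR with byte 0x6D: 0x6D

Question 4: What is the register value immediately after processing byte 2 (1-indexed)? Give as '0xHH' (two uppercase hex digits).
After byte 1 (0x6D): reg=0x04
After byte 2 (0x87): reg=0x80

Answer: 0x80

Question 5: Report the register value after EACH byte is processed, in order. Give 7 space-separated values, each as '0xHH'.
0x04 0x80 0x37 0xE8 0x6E 0xF1 0xE8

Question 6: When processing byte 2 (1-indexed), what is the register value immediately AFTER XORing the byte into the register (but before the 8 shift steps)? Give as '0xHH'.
Answer: 0x83

Derivation:
Register before byte 2: 0x04
Byte 2: 0x87
0x04 XOR 0x87 = 0x83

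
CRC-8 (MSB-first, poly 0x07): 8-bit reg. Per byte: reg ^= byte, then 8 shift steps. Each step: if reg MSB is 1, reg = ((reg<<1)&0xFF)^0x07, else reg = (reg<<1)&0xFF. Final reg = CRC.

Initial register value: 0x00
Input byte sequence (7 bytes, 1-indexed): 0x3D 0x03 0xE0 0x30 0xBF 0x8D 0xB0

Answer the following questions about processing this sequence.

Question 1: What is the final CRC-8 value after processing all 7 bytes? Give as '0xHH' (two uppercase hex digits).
After byte 1 (0x3D): reg=0xB3
After byte 2 (0x03): reg=0x19
After byte 3 (0xE0): reg=0xE1
After byte 4 (0x30): reg=0x39
After byte 5 (0xBF): reg=0x9B
After byte 6 (0x8D): reg=0x62
After byte 7 (0xB0): reg=0x30

Answer: 0x30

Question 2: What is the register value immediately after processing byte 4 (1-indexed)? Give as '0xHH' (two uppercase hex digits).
Answer: 0x39

Derivation:
After byte 1 (0x3D): reg=0xB3
After byte 2 (0x03): reg=0x19
After byte 3 (0xE0): reg=0xE1
After byte 4 (0x30): reg=0x39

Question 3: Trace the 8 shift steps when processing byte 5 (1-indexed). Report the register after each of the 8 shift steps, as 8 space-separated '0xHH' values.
After byte 1 (0x3D): reg=0xB3
After byte 2 (0x03): reg=0x19
After byte 3 (0xE0): reg=0xE1
After byte 4 (0x30): reg=0x39
Register before byte 5: 0x39
After XOR with byte 0xBF: 0x86

Answer: 0x0B 0x16 0x2C 0x58 0xB0 0x67 0xCE 0x9B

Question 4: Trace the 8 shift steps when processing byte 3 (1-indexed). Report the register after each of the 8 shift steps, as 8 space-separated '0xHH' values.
Answer: 0xF5 0xED 0xDD 0xBD 0x7D 0xFA 0xF3 0xE1

Derivation:
After byte 1 (0x3D): reg=0xB3
After byte 2 (0x03): reg=0x19
Register before byte 3: 0x19
After XOR with byte 0xE0: 0xF9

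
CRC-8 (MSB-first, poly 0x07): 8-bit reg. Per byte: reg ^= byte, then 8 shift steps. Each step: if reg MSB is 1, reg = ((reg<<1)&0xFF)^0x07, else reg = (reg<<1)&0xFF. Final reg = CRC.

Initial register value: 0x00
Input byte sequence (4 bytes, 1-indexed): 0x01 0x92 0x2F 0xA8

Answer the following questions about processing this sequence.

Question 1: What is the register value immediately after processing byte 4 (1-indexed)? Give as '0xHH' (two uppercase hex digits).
Answer: 0x55

Derivation:
After byte 1 (0x01): reg=0x07
After byte 2 (0x92): reg=0xE2
After byte 3 (0x2F): reg=0x6D
After byte 4 (0xA8): reg=0x55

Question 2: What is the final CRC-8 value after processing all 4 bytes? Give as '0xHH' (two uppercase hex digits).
After byte 1 (0x01): reg=0x07
After byte 2 (0x92): reg=0xE2
After byte 3 (0x2F): reg=0x6D
After byte 4 (0xA8): reg=0x55

Answer: 0x55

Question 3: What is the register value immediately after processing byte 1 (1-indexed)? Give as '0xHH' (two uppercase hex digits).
Answer: 0x07

Derivation:
After byte 1 (0x01): reg=0x07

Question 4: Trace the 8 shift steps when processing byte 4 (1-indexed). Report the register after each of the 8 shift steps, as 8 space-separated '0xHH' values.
After byte 1 (0x01): reg=0x07
After byte 2 (0x92): reg=0xE2
After byte 3 (0x2F): reg=0x6D
Register before byte 4: 0x6D
After XOR with byte 0xA8: 0xC5

Answer: 0x8D 0x1D 0x3A 0x74 0xE8 0xD7 0xA9 0x55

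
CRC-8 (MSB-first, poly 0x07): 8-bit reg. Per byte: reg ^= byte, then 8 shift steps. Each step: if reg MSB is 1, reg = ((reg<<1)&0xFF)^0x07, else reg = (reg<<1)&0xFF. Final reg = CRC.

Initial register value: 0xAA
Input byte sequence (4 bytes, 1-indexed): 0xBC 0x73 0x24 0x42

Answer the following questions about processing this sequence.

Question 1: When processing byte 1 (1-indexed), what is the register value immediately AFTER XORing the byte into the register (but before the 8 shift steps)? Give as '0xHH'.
Answer: 0x16

Derivation:
Register before byte 1: 0xAA
Byte 1: 0xBC
0xAA XOR 0xBC = 0x16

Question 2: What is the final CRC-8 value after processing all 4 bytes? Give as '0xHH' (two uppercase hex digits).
After byte 1 (0xBC): reg=0x62
After byte 2 (0x73): reg=0x77
After byte 3 (0x24): reg=0xBE
After byte 4 (0x42): reg=0xFA

Answer: 0xFA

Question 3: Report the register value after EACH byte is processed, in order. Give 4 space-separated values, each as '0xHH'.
0x62 0x77 0xBE 0xFA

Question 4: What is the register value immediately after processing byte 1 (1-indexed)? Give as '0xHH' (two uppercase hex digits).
After byte 1 (0xBC): reg=0x62

Answer: 0x62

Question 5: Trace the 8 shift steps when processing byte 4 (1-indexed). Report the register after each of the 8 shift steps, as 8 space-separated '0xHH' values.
After byte 1 (0xBC): reg=0x62
After byte 2 (0x73): reg=0x77
After byte 3 (0x24): reg=0xBE
Register before byte 4: 0xBE
After XOR with byte 0x42: 0xFC

Answer: 0xFF 0xF9 0xF5 0xED 0xDD 0xBD 0x7D 0xFA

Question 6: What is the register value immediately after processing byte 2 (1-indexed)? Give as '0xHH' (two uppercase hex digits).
After byte 1 (0xBC): reg=0x62
After byte 2 (0x73): reg=0x77

Answer: 0x77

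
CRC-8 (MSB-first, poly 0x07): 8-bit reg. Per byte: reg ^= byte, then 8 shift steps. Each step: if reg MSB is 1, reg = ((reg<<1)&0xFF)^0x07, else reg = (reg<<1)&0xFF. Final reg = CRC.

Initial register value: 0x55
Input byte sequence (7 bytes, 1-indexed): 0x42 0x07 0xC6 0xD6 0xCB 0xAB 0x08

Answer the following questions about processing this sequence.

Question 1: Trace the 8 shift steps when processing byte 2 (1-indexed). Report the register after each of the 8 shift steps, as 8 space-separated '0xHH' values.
Answer: 0xC4 0x8F 0x19 0x32 0x64 0xC8 0x97 0x29

Derivation:
After byte 1 (0x42): reg=0x65
Register before byte 2: 0x65
After XOR with byte 0x07: 0x62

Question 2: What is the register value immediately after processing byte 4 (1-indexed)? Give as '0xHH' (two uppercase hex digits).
After byte 1 (0x42): reg=0x65
After byte 2 (0x07): reg=0x29
After byte 3 (0xC6): reg=0x83
After byte 4 (0xD6): reg=0xAC

Answer: 0xAC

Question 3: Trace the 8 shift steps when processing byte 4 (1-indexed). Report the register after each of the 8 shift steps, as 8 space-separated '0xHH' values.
After byte 1 (0x42): reg=0x65
After byte 2 (0x07): reg=0x29
After byte 3 (0xC6): reg=0x83
Register before byte 4: 0x83
After XOR with byte 0xD6: 0x55

Answer: 0xAA 0x53 0xA6 0x4B 0x96 0x2B 0x56 0xAC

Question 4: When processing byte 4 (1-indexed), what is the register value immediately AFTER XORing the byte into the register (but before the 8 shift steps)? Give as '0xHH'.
Register before byte 4: 0x83
Byte 4: 0xD6
0x83 XOR 0xD6 = 0x55

Answer: 0x55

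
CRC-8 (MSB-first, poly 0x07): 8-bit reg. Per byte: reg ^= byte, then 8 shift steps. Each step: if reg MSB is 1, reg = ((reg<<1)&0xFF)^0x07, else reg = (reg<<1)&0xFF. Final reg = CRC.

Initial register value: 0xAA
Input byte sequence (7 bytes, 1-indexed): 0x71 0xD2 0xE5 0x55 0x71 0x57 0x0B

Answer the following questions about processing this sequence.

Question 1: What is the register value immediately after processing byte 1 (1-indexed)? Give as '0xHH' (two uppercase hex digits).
Answer: 0x0F

Derivation:
After byte 1 (0x71): reg=0x0F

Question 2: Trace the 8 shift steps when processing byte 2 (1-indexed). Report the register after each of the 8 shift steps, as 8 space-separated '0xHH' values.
Answer: 0xBD 0x7D 0xFA 0xF3 0xE1 0xC5 0x8D 0x1D

Derivation:
After byte 1 (0x71): reg=0x0F
Register before byte 2: 0x0F
After XOR with byte 0xD2: 0xDD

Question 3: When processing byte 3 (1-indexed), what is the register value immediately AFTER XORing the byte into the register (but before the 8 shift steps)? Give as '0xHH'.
Answer: 0xF8

Derivation:
Register before byte 3: 0x1D
Byte 3: 0xE5
0x1D XOR 0xE5 = 0xF8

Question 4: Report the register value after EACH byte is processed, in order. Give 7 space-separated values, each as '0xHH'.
0x0F 0x1D 0xE6 0x10 0x20 0x42 0xF8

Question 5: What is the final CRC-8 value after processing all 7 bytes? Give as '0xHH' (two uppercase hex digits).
Answer: 0xF8

Derivation:
After byte 1 (0x71): reg=0x0F
After byte 2 (0xD2): reg=0x1D
After byte 3 (0xE5): reg=0xE6
After byte 4 (0x55): reg=0x10
After byte 5 (0x71): reg=0x20
After byte 6 (0x57): reg=0x42
After byte 7 (0x0B): reg=0xF8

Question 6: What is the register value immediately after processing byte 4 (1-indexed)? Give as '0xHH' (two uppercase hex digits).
After byte 1 (0x71): reg=0x0F
After byte 2 (0xD2): reg=0x1D
After byte 3 (0xE5): reg=0xE6
After byte 4 (0x55): reg=0x10

Answer: 0x10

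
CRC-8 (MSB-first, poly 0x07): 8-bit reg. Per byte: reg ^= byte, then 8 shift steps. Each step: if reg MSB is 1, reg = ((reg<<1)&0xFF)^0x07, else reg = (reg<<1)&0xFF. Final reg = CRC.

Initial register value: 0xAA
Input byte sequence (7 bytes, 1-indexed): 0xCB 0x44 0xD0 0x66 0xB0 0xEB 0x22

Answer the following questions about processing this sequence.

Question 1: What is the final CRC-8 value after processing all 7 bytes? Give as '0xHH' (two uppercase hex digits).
After byte 1 (0xCB): reg=0x20
After byte 2 (0x44): reg=0x3B
After byte 3 (0xD0): reg=0x9F
After byte 4 (0x66): reg=0xE1
After byte 5 (0xB0): reg=0xB0
After byte 6 (0xEB): reg=0x86
After byte 7 (0x22): reg=0x75

Answer: 0x75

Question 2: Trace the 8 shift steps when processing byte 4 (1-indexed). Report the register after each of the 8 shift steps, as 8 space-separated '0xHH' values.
Answer: 0xF5 0xED 0xDD 0xBD 0x7D 0xFA 0xF3 0xE1

Derivation:
After byte 1 (0xCB): reg=0x20
After byte 2 (0x44): reg=0x3B
After byte 3 (0xD0): reg=0x9F
Register before byte 4: 0x9F
After XOR with byte 0x66: 0xF9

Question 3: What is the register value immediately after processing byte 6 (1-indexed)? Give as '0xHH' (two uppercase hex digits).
Answer: 0x86

Derivation:
After byte 1 (0xCB): reg=0x20
After byte 2 (0x44): reg=0x3B
After byte 3 (0xD0): reg=0x9F
After byte 4 (0x66): reg=0xE1
After byte 5 (0xB0): reg=0xB0
After byte 6 (0xEB): reg=0x86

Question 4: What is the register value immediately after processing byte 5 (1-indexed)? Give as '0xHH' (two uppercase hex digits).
Answer: 0xB0

Derivation:
After byte 1 (0xCB): reg=0x20
After byte 2 (0x44): reg=0x3B
After byte 3 (0xD0): reg=0x9F
After byte 4 (0x66): reg=0xE1
After byte 5 (0xB0): reg=0xB0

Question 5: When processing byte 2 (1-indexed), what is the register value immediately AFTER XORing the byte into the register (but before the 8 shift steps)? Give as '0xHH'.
Register before byte 2: 0x20
Byte 2: 0x44
0x20 XOR 0x44 = 0x64

Answer: 0x64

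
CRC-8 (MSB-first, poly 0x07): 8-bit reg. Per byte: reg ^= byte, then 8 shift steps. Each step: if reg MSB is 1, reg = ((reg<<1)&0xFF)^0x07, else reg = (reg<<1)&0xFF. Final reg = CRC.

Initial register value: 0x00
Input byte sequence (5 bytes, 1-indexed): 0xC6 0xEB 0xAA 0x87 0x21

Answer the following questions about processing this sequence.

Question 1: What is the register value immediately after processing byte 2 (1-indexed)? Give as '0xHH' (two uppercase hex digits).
Answer: 0x0C

Derivation:
After byte 1 (0xC6): reg=0x5C
After byte 2 (0xEB): reg=0x0C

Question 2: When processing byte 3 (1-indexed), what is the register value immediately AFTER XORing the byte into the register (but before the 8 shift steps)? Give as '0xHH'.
Register before byte 3: 0x0C
Byte 3: 0xAA
0x0C XOR 0xAA = 0xA6

Answer: 0xA6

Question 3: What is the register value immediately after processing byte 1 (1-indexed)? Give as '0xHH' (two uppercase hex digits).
Answer: 0x5C

Derivation:
After byte 1 (0xC6): reg=0x5C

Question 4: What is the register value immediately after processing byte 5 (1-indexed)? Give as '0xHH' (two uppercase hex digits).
Answer: 0x0F

Derivation:
After byte 1 (0xC6): reg=0x5C
After byte 2 (0xEB): reg=0x0C
After byte 3 (0xAA): reg=0x7B
After byte 4 (0x87): reg=0xFA
After byte 5 (0x21): reg=0x0F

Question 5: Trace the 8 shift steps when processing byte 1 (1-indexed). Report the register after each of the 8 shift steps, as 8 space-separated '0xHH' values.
Answer: 0x8B 0x11 0x22 0x44 0x88 0x17 0x2E 0x5C

Derivation:
Register before byte 1: 0x00
After XOR with byte 0xC6: 0xC6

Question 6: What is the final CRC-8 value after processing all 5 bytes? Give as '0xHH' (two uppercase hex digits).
Answer: 0x0F

Derivation:
After byte 1 (0xC6): reg=0x5C
After byte 2 (0xEB): reg=0x0C
After byte 3 (0xAA): reg=0x7B
After byte 4 (0x87): reg=0xFA
After byte 5 (0x21): reg=0x0F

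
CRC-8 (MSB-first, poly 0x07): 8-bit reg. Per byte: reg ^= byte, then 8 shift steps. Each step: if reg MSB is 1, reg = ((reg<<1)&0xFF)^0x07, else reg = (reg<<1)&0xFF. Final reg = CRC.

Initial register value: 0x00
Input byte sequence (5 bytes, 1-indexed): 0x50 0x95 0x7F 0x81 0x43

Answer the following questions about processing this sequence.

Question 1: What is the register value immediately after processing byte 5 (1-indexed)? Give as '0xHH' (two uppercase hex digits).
Answer: 0xAF

Derivation:
After byte 1 (0x50): reg=0xB7
After byte 2 (0x95): reg=0xEE
After byte 3 (0x7F): reg=0xFE
After byte 4 (0x81): reg=0x7A
After byte 5 (0x43): reg=0xAF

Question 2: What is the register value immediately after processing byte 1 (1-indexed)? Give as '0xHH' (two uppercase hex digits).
After byte 1 (0x50): reg=0xB7

Answer: 0xB7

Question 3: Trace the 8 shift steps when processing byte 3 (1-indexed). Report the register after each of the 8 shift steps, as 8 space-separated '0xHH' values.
After byte 1 (0x50): reg=0xB7
After byte 2 (0x95): reg=0xEE
Register before byte 3: 0xEE
After XOR with byte 0x7F: 0x91

Answer: 0x25 0x4A 0x94 0x2F 0x5E 0xBC 0x7F 0xFE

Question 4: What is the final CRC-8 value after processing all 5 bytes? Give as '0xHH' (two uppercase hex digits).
Answer: 0xAF

Derivation:
After byte 1 (0x50): reg=0xB7
After byte 2 (0x95): reg=0xEE
After byte 3 (0x7F): reg=0xFE
After byte 4 (0x81): reg=0x7A
After byte 5 (0x43): reg=0xAF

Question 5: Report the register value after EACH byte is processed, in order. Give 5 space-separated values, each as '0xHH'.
0xB7 0xEE 0xFE 0x7A 0xAF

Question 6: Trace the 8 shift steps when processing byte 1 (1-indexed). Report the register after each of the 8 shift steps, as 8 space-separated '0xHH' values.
Register before byte 1: 0x00
After XOR with byte 0x50: 0x50

Answer: 0xA0 0x47 0x8E 0x1B 0x36 0x6C 0xD8 0xB7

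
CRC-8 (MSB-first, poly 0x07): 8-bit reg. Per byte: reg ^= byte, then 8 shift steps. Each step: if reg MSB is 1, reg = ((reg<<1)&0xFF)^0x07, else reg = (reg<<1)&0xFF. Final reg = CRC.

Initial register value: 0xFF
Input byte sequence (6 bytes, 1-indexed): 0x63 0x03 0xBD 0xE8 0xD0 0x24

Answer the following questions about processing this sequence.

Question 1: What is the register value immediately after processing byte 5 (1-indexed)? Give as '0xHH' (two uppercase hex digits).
Answer: 0xA7

Derivation:
After byte 1 (0x63): reg=0xDD
After byte 2 (0x03): reg=0x14
After byte 3 (0xBD): reg=0x56
After byte 4 (0xE8): reg=0x33
After byte 5 (0xD0): reg=0xA7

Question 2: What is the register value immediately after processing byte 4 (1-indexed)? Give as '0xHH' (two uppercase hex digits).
Answer: 0x33

Derivation:
After byte 1 (0x63): reg=0xDD
After byte 2 (0x03): reg=0x14
After byte 3 (0xBD): reg=0x56
After byte 4 (0xE8): reg=0x33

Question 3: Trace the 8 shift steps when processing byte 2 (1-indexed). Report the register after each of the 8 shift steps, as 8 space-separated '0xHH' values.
After byte 1 (0x63): reg=0xDD
Register before byte 2: 0xDD
After XOR with byte 0x03: 0xDE

Answer: 0xBB 0x71 0xE2 0xC3 0x81 0x05 0x0A 0x14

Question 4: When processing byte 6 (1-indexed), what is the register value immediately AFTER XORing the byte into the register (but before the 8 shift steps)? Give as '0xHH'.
Register before byte 6: 0xA7
Byte 6: 0x24
0xA7 XOR 0x24 = 0x83

Answer: 0x83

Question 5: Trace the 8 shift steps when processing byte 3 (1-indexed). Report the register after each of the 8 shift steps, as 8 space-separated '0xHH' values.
After byte 1 (0x63): reg=0xDD
After byte 2 (0x03): reg=0x14
Register before byte 3: 0x14
After XOR with byte 0xBD: 0xA9

Answer: 0x55 0xAA 0x53 0xA6 0x4B 0x96 0x2B 0x56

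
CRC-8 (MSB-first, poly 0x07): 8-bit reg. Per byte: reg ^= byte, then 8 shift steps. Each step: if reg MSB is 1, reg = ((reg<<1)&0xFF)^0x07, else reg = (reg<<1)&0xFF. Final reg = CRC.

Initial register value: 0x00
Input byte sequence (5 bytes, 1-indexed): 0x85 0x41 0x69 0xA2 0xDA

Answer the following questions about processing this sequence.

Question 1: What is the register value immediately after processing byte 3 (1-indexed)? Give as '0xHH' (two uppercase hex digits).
Answer: 0x9D

Derivation:
After byte 1 (0x85): reg=0x92
After byte 2 (0x41): reg=0x37
After byte 3 (0x69): reg=0x9D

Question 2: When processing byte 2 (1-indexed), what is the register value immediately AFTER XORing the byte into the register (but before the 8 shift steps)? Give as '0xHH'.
Answer: 0xD3

Derivation:
Register before byte 2: 0x92
Byte 2: 0x41
0x92 XOR 0x41 = 0xD3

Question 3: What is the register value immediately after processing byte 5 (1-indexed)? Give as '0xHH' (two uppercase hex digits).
After byte 1 (0x85): reg=0x92
After byte 2 (0x41): reg=0x37
After byte 3 (0x69): reg=0x9D
After byte 4 (0xA2): reg=0xBD
After byte 5 (0xDA): reg=0x32

Answer: 0x32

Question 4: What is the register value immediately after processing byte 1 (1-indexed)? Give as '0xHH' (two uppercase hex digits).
After byte 1 (0x85): reg=0x92

Answer: 0x92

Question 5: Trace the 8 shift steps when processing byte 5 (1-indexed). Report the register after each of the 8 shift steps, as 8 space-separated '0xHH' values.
Answer: 0xCE 0x9B 0x31 0x62 0xC4 0x8F 0x19 0x32

Derivation:
After byte 1 (0x85): reg=0x92
After byte 2 (0x41): reg=0x37
After byte 3 (0x69): reg=0x9D
After byte 4 (0xA2): reg=0xBD
Register before byte 5: 0xBD
After XOR with byte 0xDA: 0x67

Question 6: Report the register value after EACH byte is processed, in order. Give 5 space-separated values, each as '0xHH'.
0x92 0x37 0x9D 0xBD 0x32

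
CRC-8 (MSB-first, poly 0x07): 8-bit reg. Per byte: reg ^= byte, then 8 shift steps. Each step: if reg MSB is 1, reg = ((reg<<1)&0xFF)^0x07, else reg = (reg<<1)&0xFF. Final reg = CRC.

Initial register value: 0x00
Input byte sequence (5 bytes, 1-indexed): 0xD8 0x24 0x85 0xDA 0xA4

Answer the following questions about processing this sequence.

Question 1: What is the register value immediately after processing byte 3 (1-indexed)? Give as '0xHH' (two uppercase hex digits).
Answer: 0x16

Derivation:
After byte 1 (0xD8): reg=0x06
After byte 2 (0x24): reg=0xEE
After byte 3 (0x85): reg=0x16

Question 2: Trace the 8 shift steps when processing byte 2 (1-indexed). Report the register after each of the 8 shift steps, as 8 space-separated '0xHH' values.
After byte 1 (0xD8): reg=0x06
Register before byte 2: 0x06
After XOR with byte 0x24: 0x22

Answer: 0x44 0x88 0x17 0x2E 0x5C 0xB8 0x77 0xEE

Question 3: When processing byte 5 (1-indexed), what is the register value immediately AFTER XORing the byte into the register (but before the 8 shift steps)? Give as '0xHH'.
Register before byte 5: 0x6A
Byte 5: 0xA4
0x6A XOR 0xA4 = 0xCE

Answer: 0xCE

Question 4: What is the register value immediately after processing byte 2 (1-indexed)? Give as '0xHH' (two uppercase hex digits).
Answer: 0xEE

Derivation:
After byte 1 (0xD8): reg=0x06
After byte 2 (0x24): reg=0xEE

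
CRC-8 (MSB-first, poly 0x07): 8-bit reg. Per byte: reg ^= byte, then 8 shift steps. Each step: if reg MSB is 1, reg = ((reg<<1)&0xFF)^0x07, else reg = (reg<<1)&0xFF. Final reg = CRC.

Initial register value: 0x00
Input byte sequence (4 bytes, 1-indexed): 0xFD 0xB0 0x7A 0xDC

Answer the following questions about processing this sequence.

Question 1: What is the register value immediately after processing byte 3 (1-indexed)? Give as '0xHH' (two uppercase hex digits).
Answer: 0xD3

Derivation:
After byte 1 (0xFD): reg=0xFD
After byte 2 (0xB0): reg=0xE4
After byte 3 (0x7A): reg=0xD3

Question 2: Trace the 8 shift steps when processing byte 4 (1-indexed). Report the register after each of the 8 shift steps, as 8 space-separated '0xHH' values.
After byte 1 (0xFD): reg=0xFD
After byte 2 (0xB0): reg=0xE4
After byte 3 (0x7A): reg=0xD3
Register before byte 4: 0xD3
After XOR with byte 0xDC: 0x0F

Answer: 0x1E 0x3C 0x78 0xF0 0xE7 0xC9 0x95 0x2D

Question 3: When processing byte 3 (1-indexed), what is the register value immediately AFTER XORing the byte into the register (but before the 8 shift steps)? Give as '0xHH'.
Register before byte 3: 0xE4
Byte 3: 0x7A
0xE4 XOR 0x7A = 0x9E

Answer: 0x9E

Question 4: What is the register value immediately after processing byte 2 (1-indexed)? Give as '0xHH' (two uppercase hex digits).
After byte 1 (0xFD): reg=0xFD
After byte 2 (0xB0): reg=0xE4

Answer: 0xE4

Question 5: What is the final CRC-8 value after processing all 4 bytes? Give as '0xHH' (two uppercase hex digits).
Answer: 0x2D

Derivation:
After byte 1 (0xFD): reg=0xFD
After byte 2 (0xB0): reg=0xE4
After byte 3 (0x7A): reg=0xD3
After byte 4 (0xDC): reg=0x2D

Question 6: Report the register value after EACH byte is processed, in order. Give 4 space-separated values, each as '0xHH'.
0xFD 0xE4 0xD3 0x2D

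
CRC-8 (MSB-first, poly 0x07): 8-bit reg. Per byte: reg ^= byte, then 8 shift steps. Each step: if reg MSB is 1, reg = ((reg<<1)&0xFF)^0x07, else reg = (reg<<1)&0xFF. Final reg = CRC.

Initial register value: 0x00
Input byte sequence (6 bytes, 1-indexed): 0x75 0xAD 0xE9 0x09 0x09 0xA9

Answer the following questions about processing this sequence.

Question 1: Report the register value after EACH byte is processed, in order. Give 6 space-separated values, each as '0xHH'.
0x4C 0xA9 0xC7 0x64 0x04 0x4A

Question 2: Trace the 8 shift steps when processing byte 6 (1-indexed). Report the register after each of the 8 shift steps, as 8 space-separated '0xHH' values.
After byte 1 (0x75): reg=0x4C
After byte 2 (0xAD): reg=0xA9
After byte 3 (0xE9): reg=0xC7
After byte 4 (0x09): reg=0x64
After byte 5 (0x09): reg=0x04
Register before byte 6: 0x04
After XOR with byte 0xA9: 0xAD

Answer: 0x5D 0xBA 0x73 0xE6 0xCB 0x91 0x25 0x4A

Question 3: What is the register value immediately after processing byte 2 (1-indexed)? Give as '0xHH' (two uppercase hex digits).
Answer: 0xA9

Derivation:
After byte 1 (0x75): reg=0x4C
After byte 2 (0xAD): reg=0xA9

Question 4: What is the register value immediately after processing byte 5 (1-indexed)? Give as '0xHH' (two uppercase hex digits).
After byte 1 (0x75): reg=0x4C
After byte 2 (0xAD): reg=0xA9
After byte 3 (0xE9): reg=0xC7
After byte 4 (0x09): reg=0x64
After byte 5 (0x09): reg=0x04

Answer: 0x04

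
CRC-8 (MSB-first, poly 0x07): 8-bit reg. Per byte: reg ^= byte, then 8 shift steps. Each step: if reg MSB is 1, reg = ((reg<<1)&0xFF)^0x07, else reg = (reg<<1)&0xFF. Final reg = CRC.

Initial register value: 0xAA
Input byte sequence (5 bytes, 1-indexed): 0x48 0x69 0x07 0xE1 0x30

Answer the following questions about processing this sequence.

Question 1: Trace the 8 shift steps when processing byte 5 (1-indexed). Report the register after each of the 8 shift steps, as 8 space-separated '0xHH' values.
Answer: 0x8A 0x13 0x26 0x4C 0x98 0x37 0x6E 0xDC

Derivation:
After byte 1 (0x48): reg=0xA0
After byte 2 (0x69): reg=0x71
After byte 3 (0x07): reg=0x45
After byte 4 (0xE1): reg=0x75
Register before byte 5: 0x75
After XOR with byte 0x30: 0x45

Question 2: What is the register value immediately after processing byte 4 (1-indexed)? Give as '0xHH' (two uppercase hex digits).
Answer: 0x75

Derivation:
After byte 1 (0x48): reg=0xA0
After byte 2 (0x69): reg=0x71
After byte 3 (0x07): reg=0x45
After byte 4 (0xE1): reg=0x75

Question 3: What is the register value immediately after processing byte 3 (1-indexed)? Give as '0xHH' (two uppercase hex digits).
Answer: 0x45

Derivation:
After byte 1 (0x48): reg=0xA0
After byte 2 (0x69): reg=0x71
After byte 3 (0x07): reg=0x45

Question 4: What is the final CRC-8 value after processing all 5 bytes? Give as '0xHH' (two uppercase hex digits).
Answer: 0xDC

Derivation:
After byte 1 (0x48): reg=0xA0
After byte 2 (0x69): reg=0x71
After byte 3 (0x07): reg=0x45
After byte 4 (0xE1): reg=0x75
After byte 5 (0x30): reg=0xDC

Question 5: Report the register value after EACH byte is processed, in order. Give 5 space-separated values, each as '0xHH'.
0xA0 0x71 0x45 0x75 0xDC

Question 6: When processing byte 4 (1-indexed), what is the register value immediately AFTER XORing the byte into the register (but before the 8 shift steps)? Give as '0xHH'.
Answer: 0xA4

Derivation:
Register before byte 4: 0x45
Byte 4: 0xE1
0x45 XOR 0xE1 = 0xA4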